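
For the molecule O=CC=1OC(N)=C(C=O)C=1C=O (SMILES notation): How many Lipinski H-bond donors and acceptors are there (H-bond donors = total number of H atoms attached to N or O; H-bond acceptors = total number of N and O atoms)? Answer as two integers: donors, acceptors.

Donors: find every N or O and count the H atoms it carries.
  atom 1 (O): bond orders sum to 2 → 0 H
  atom 4 (O): bond orders sum to 2 → 0 H
  atom 6 (N): bond orders sum to 1 → 2 H
  atom 9 (O): bond orders sum to 2 → 0 H
  atom 12 (O): bond orders sum to 2 → 0 H
Lipinski HBD = 2.
Acceptors: N atoms = 1, O atoms = 4 → HBA = 5.

2, 5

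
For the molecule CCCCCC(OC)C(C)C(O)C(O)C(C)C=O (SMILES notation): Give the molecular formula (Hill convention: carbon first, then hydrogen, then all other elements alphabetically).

Walk through each heavy atom and fill implicit hydrogens from standard valence (C 4, N 3, O 2, S 2, halogen 1):
  atom 1: C, bond orders sum to 1 (valence 4) → 3 H
  atom 2: C, bond orders sum to 2 (valence 4) → 2 H
  atom 3: C, bond orders sum to 2 (valence 4) → 2 H
  atom 4: C, bond orders sum to 2 (valence 4) → 2 H
  atom 5: C, bond orders sum to 2 (valence 4) → 2 H
  atom 6: C, bond orders sum to 3 (valence 4) → 1 H
  atom 7: O, bond orders sum to 2 (valence 2) → 0 H
  atom 8: C, bond orders sum to 1 (valence 4) → 3 H
  atom 9: C, bond orders sum to 3 (valence 4) → 1 H
  atom 10: C, bond orders sum to 1 (valence 4) → 3 H
  atom 11: C, bond orders sum to 3 (valence 4) → 1 H
  atom 12: O, bond orders sum to 1 (valence 2) → 1 H
  atom 13: C, bond orders sum to 3 (valence 4) → 1 H
  atom 14: O, bond orders sum to 1 (valence 2) → 1 H
  atom 15: C, bond orders sum to 3 (valence 4) → 1 H
  atom 16: C, bond orders sum to 1 (valence 4) → 3 H
  atom 17: C, bond orders sum to 3 (valence 4) → 1 H
  atom 18: O, bond orders sum to 2 (valence 2) → 0 H
Totals → C:14, H:28, O:4.
In Hill order: C14H28O4.

C14H28O4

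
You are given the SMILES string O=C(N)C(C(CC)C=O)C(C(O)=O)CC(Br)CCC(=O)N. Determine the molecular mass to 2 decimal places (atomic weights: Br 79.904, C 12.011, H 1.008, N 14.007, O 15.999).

365.22 g/mol

First, the molecular formula is C13H21BrN2O5 (counting implicit H from valence).
  Br: 1 × 79.904 = 79.904
  C: 13 × 12.011 = 156.143
  H: 21 × 1.008 = 21.168
  N: 2 × 14.007 = 28.014
  O: 5 × 15.999 = 79.995
Sum: 1×79.904 + 13×12.011 + 21×1.008 + 2×14.007 + 5×15.999 = 365.224 → 365.22 g/mol.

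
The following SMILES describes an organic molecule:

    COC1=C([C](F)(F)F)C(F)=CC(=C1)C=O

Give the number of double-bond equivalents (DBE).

Degree of unsaturation = (number of rings) + (number of π bonds).
Ring closures in the SMILES: 1.
π bonds: 4 double bonds (each 1 DoU) → 4 DoU from unsaturation.
Total DoU = 1 + 4 = 5.

5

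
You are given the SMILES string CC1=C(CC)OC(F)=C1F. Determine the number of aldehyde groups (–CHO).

0

Scan the SMILES for the aldehyde motif — none present.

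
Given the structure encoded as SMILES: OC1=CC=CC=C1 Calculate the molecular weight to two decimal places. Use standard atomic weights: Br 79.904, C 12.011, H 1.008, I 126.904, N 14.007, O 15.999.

First, the molecular formula is C6H6O (counting implicit H from valence).
  C: 6 × 12.011 = 72.066
  H: 6 × 1.008 = 6.048
  O: 1 × 15.999 = 15.999
Sum: 6×12.011 + 6×1.008 + 1×15.999 = 94.113 → 94.11 g/mol.

94.11 g/mol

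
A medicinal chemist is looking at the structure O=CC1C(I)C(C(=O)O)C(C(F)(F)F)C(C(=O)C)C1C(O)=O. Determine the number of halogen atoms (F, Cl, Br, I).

4

Halogen atoms appear at heavy-atom positions 5, 12, 13, 14 (3×F, 1×I).
Other groups present: 1 aldehyde, 2 carboxylic acid, 1 ketone.
Halogen count: 4.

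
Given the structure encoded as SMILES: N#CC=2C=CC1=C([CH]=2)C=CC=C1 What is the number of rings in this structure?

2

In SMILES, each pair of matching ring-closure digits denotes one ring-closing bond; the number of such bonds equals the number of independent rings.
Ring-closure bonds here: 2.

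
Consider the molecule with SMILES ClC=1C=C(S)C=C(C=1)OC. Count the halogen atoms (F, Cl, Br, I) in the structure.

Halogen atoms appear at heavy-atom position 1 (1×Cl).
Other groups present: 1 ether, 1 thiol.
Halogen count: 1.

1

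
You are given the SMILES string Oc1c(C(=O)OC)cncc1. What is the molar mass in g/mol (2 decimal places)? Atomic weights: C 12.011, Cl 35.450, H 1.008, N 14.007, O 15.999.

153.14 g/mol

First, the molecular formula is C7H7NO3 (counting implicit H from valence).
  C: 7 × 12.011 = 84.077
  H: 7 × 1.008 = 7.056
  N: 1 × 14.007 = 14.007
  O: 3 × 15.999 = 47.997
Sum: 7×12.011 + 7×1.008 + 1×14.007 + 3×15.999 = 153.137 → 153.14 g/mol.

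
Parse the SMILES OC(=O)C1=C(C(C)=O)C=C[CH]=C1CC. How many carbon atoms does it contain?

Count every carbon token in the SMILES (each C, including those in ring-closure positions and inside branches).
Carbon count: 11.

11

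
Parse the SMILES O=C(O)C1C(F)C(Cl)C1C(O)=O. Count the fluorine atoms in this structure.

1

Scan the SMILES for F atoms (remember two-letter symbols like Cl and Br are single atoms).
Fluorine count: 1.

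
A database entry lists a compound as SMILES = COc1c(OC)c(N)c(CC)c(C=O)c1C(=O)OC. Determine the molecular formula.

Walk through each heavy atom and fill implicit hydrogens from standard valence (C 4, N 3, O 2, S 2, halogen 1); for lowercase aromatic atoms, an aromatic c carries 1 H when it has two neighbours and 0 H with three, and aromatic n carries 0 H:
  atom 1: C, bond orders sum to 1 (valence 4) → 3 H
  atom 2: O, bond orders sum to 2 (valence 2) → 0 H
  atom 3: aromatic c, 3 neighbours → 0 H
  atom 4: aromatic c, 3 neighbours → 0 H
  atom 5: O, bond orders sum to 2 (valence 2) → 0 H
  atom 6: C, bond orders sum to 1 (valence 4) → 3 H
  atom 7: aromatic c, 3 neighbours → 0 H
  atom 8: N, bond orders sum to 1 (valence 3) → 2 H
  atom 9: aromatic c, 3 neighbours → 0 H
  atom 10: C, bond orders sum to 2 (valence 4) → 2 H
  atom 11: C, bond orders sum to 1 (valence 4) → 3 H
  atom 12: aromatic c, 3 neighbours → 0 H
  atom 13: C, bond orders sum to 3 (valence 4) → 1 H
  atom 14: O, bond orders sum to 2 (valence 2) → 0 H
  atom 15: aromatic c, 3 neighbours → 0 H
  atom 16: C, bond orders sum to 4 (valence 4) → 0 H
  atom 17: O, bond orders sum to 2 (valence 2) → 0 H
  atom 18: O, bond orders sum to 2 (valence 2) → 0 H
  atom 19: C, bond orders sum to 1 (valence 4) → 3 H
Totals → C:13, H:17, N:1, O:5.
In Hill order: C13H17NO5.

C13H17NO5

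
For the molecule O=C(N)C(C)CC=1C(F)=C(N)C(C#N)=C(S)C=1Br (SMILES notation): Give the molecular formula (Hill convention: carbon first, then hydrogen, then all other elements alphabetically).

Walk through each heavy atom and fill implicit hydrogens from standard valence (C 4, N 3, O 2, S 2, halogen 1):
  atom 1: O, bond orders sum to 2 (valence 2) → 0 H
  atom 2: C, bond orders sum to 4 (valence 4) → 0 H
  atom 3: N, bond orders sum to 1 (valence 3) → 2 H
  atom 4: C, bond orders sum to 3 (valence 4) → 1 H
  atom 5: C, bond orders sum to 1 (valence 4) → 3 H
  atom 6: C, bond orders sum to 2 (valence 4) → 2 H
  atom 7: C, bond orders sum to 4 (valence 4) → 0 H
  atom 8: C, bond orders sum to 4 (valence 4) → 0 H
  atom 9: F (halogen, monovalent) → 0 H
  atom 10: C, bond orders sum to 4 (valence 4) → 0 H
  atom 11: N, bond orders sum to 1 (valence 3) → 2 H
  atom 12: C, bond orders sum to 4 (valence 4) → 0 H
  atom 13: C, bond orders sum to 4 (valence 4) → 0 H
  atom 14: N, bond orders sum to 3 (valence 3) → 0 H
  atom 15: C, bond orders sum to 4 (valence 4) → 0 H
  atom 16: S, bond orders sum to 1 (valence 2) → 1 H
  atom 17: C, bond orders sum to 4 (valence 4) → 0 H
  atom 18: Br (halogen, monovalent) → 0 H
Totals → C:11, H:11, Br:1, F:1, N:3, O:1, S:1.

C11H11BrFN3OS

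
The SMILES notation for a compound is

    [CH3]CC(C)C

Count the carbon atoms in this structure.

5

Count every carbon token in the SMILES (each C, including those in ring-closure positions and inside branches).
Carbon count: 5.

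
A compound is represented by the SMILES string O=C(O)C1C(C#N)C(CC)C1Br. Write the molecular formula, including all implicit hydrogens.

Walk through each heavy atom and fill implicit hydrogens from standard valence (C 4, N 3, O 2, S 2, halogen 1):
  atom 1: O, bond orders sum to 2 (valence 2) → 0 H
  atom 2: C, bond orders sum to 4 (valence 4) → 0 H
  atom 3: O, bond orders sum to 1 (valence 2) → 1 H
  atom 4: C, bond orders sum to 3 (valence 4) → 1 H
  atom 5: C, bond orders sum to 3 (valence 4) → 1 H
  atom 6: C, bond orders sum to 4 (valence 4) → 0 H
  atom 7: N, bond orders sum to 3 (valence 3) → 0 H
  atom 8: C, bond orders sum to 3 (valence 4) → 1 H
  atom 9: C, bond orders sum to 2 (valence 4) → 2 H
  atom 10: C, bond orders sum to 1 (valence 4) → 3 H
  atom 11: C, bond orders sum to 3 (valence 4) → 1 H
  atom 12: Br (halogen, monovalent) → 0 H
Totals → C:8, H:10, Br:1, N:1, O:2.
In Hill order: C8H10BrNO2.

C8H10BrNO2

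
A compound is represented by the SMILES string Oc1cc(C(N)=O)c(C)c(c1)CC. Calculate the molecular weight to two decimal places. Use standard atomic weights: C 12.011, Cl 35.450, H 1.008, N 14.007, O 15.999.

179.22 g/mol

First, the molecular formula is C10H13NO2 (counting implicit H from valence).
  C: 10 × 12.011 = 120.110
  H: 13 × 1.008 = 13.104
  N: 1 × 14.007 = 14.007
  O: 2 × 15.999 = 31.998
Sum: 10×12.011 + 13×1.008 + 1×14.007 + 2×15.999 = 179.219 → 179.22 g/mol.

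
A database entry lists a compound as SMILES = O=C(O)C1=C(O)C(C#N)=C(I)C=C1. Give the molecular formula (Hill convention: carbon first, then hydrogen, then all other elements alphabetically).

C8H4INO3

Walk through each heavy atom and fill implicit hydrogens from standard valence (C 4, N 3, O 2, S 2, halogen 1):
  atom 1: O, bond orders sum to 2 (valence 2) → 0 H
  atom 2: C, bond orders sum to 4 (valence 4) → 0 H
  atom 3: O, bond orders sum to 1 (valence 2) → 1 H
  atom 4: C, bond orders sum to 4 (valence 4) → 0 H
  atom 5: C, bond orders sum to 4 (valence 4) → 0 H
  atom 6: O, bond orders sum to 1 (valence 2) → 1 H
  atom 7: C, bond orders sum to 4 (valence 4) → 0 H
  atom 8: C, bond orders sum to 4 (valence 4) → 0 H
  atom 9: N, bond orders sum to 3 (valence 3) → 0 H
  atom 10: C, bond orders sum to 4 (valence 4) → 0 H
  atom 11: I (halogen, monovalent) → 0 H
  atom 12: C, bond orders sum to 3 (valence 4) → 1 H
  atom 13: C, bond orders sum to 3 (valence 4) → 1 H
Totals → C:8, H:4, I:1, N:1, O:3.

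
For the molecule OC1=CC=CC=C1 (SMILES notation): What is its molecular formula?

C6H6O

Walk through each heavy atom and fill implicit hydrogens from standard valence (C 4, N 3, O 2, S 2, halogen 1):
  atom 1: O, bond orders sum to 1 (valence 2) → 1 H
  atom 2: C, bond orders sum to 4 (valence 4) → 0 H
  atom 3: C, bond orders sum to 3 (valence 4) → 1 H
  atom 4: C, bond orders sum to 3 (valence 4) → 1 H
  atom 5: C, bond orders sum to 3 (valence 4) → 1 H
  atom 6: C, bond orders sum to 3 (valence 4) → 1 H
  atom 7: C, bond orders sum to 3 (valence 4) → 1 H
Totals → C:6, H:6, O:1.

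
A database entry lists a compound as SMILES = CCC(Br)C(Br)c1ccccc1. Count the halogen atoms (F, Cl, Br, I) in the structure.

Halogen atoms appear at heavy-atom positions 4, 6 (2×Br).
Halogen count: 2.

2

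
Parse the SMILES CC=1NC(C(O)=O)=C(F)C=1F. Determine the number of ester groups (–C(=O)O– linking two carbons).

0

Scan the SMILES for the ester motif — none present.
Groups that are present: 1 carboxylic acid.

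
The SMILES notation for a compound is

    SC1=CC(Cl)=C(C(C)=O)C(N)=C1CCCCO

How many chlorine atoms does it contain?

Scan the SMILES for Cl atoms (remember two-letter symbols like Cl and Br are single atoms).
Chlorine count: 1.

1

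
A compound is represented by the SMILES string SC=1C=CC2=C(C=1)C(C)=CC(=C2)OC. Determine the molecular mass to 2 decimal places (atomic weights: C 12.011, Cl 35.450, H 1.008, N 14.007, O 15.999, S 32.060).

First, the molecular formula is C12H12OS (counting implicit H from valence).
  C: 12 × 12.011 = 144.132
  H: 12 × 1.008 = 12.096
  O: 1 × 15.999 = 15.999
  S: 1 × 32.060 = 32.060
Sum: 12×12.011 + 12×1.008 + 1×15.999 + 1×32.060 = 204.287 → 204.29 g/mol.

204.29 g/mol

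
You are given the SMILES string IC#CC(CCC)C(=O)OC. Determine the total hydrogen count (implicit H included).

11

Walk through each heavy atom and fill implicit hydrogens from standard valence (C 4, N 3, O 2, S 2, halogen 1):
  atom 1: I (halogen, monovalent) → 0 H
  atom 2: C, bond orders sum to 4 (valence 4) → 0 H
  atom 3: C, bond orders sum to 4 (valence 4) → 0 H
  atom 4: C, bond orders sum to 3 (valence 4) → 1 H
  atom 5: C, bond orders sum to 2 (valence 4) → 2 H
  atom 6: C, bond orders sum to 2 (valence 4) → 2 H
  atom 7: C, bond orders sum to 1 (valence 4) → 3 H
  atom 8: C, bond orders sum to 4 (valence 4) → 0 H
  atom 9: O, bond orders sum to 2 (valence 2) → 0 H
  atom 10: O, bond orders sum to 2 (valence 2) → 0 H
  atom 11: C, bond orders sum to 1 (valence 4) → 3 H
Total hydrogens: 11.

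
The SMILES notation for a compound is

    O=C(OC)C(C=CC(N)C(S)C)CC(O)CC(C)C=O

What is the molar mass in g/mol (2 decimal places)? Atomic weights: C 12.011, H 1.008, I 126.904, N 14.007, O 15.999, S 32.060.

First, the molecular formula is C14H25NO4S (counting implicit H from valence).
  C: 14 × 12.011 = 168.154
  H: 25 × 1.008 = 25.200
  N: 1 × 14.007 = 14.007
  O: 4 × 15.999 = 63.996
  S: 1 × 32.060 = 32.060
Sum: 14×12.011 + 25×1.008 + 1×14.007 + 4×15.999 + 1×32.060 = 303.417 → 303.42 g/mol.

303.42 g/mol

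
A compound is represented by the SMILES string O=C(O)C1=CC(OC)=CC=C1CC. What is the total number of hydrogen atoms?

Walk through each heavy atom and fill implicit hydrogens from standard valence (C 4, N 3, O 2, S 2, halogen 1):
  atom 1: O, bond orders sum to 2 (valence 2) → 0 H
  atom 2: C, bond orders sum to 4 (valence 4) → 0 H
  atom 3: O, bond orders sum to 1 (valence 2) → 1 H
  atom 4: C, bond orders sum to 4 (valence 4) → 0 H
  atom 5: C, bond orders sum to 3 (valence 4) → 1 H
  atom 6: C, bond orders sum to 4 (valence 4) → 0 H
  atom 7: O, bond orders sum to 2 (valence 2) → 0 H
  atom 8: C, bond orders sum to 1 (valence 4) → 3 H
  atom 9: C, bond orders sum to 3 (valence 4) → 1 H
  atom 10: C, bond orders sum to 3 (valence 4) → 1 H
  atom 11: C, bond orders sum to 4 (valence 4) → 0 H
  atom 12: C, bond orders sum to 2 (valence 4) → 2 H
  atom 13: C, bond orders sum to 1 (valence 4) → 3 H
Total hydrogens: 12.

12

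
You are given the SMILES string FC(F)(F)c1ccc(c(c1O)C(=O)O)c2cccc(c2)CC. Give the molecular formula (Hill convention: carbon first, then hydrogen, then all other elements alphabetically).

C16H13F3O3

Walk through each heavy atom and fill implicit hydrogens from standard valence (C 4, N 3, O 2, S 2, halogen 1); for lowercase aromatic atoms, an aromatic c carries 1 H when it has two neighbours and 0 H with three, and aromatic n carries 0 H:
  atom 1: F (halogen, monovalent) → 0 H
  atom 2: C, bond orders sum to 4 (valence 4) → 0 H
  atom 3: F (halogen, monovalent) → 0 H
  atom 4: F (halogen, monovalent) → 0 H
  atom 5: aromatic c, 3 neighbours → 0 H
  atom 6: aromatic c, 2 neighbours → 1 H
  atom 7: aromatic c, 2 neighbours → 1 H
  atom 8: aromatic c, 3 neighbours → 0 H
  atom 9: aromatic c, 3 neighbours → 0 H
  atom 10: aromatic c, 3 neighbours → 0 H
  atom 11: O, bond orders sum to 1 (valence 2) → 1 H
  atom 12: C, bond orders sum to 4 (valence 4) → 0 H
  atom 13: O, bond orders sum to 2 (valence 2) → 0 H
  atom 14: O, bond orders sum to 1 (valence 2) → 1 H
  atom 15: aromatic c, 3 neighbours → 0 H
  atom 16: aromatic c, 2 neighbours → 1 H
  atom 17: aromatic c, 2 neighbours → 1 H
  atom 18: aromatic c, 2 neighbours → 1 H
  atom 19: aromatic c, 3 neighbours → 0 H
  atom 20: aromatic c, 2 neighbours → 1 H
  atom 21: C, bond orders sum to 2 (valence 4) → 2 H
  atom 22: C, bond orders sum to 1 (valence 4) → 3 H
Totals → C:16, H:13, F:3, O:3.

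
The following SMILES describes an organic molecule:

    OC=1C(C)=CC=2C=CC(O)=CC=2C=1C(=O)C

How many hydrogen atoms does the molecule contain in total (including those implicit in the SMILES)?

12

Walk through each heavy atom and fill implicit hydrogens from standard valence (C 4, N 3, O 2, S 2, halogen 1):
  atom 1: O, bond orders sum to 1 (valence 2) → 1 H
  atom 2: C, bond orders sum to 4 (valence 4) → 0 H
  atom 3: C, bond orders sum to 4 (valence 4) → 0 H
  atom 4: C, bond orders sum to 1 (valence 4) → 3 H
  atom 5: C, bond orders sum to 3 (valence 4) → 1 H
  atom 6: C, bond orders sum to 4 (valence 4) → 0 H
  atom 7: C, bond orders sum to 3 (valence 4) → 1 H
  atom 8: C, bond orders sum to 3 (valence 4) → 1 H
  atom 9: C, bond orders sum to 4 (valence 4) → 0 H
  atom 10: O, bond orders sum to 1 (valence 2) → 1 H
  atom 11: C, bond orders sum to 3 (valence 4) → 1 H
  atom 12: C, bond orders sum to 4 (valence 4) → 0 H
  atom 13: C, bond orders sum to 4 (valence 4) → 0 H
  atom 14: C, bond orders sum to 4 (valence 4) → 0 H
  atom 15: O, bond orders sum to 2 (valence 2) → 0 H
  atom 16: C, bond orders sum to 1 (valence 4) → 3 H
Total hydrogens: 12.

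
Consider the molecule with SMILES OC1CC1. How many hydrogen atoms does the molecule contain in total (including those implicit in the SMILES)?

Walk through each heavy atom and fill implicit hydrogens from standard valence (C 4, N 3, O 2, S 2, halogen 1):
  atom 1: O, bond orders sum to 1 (valence 2) → 1 H
  atom 2: C, bond orders sum to 3 (valence 4) → 1 H
  atom 3: C, bond orders sum to 2 (valence 4) → 2 H
  atom 4: C, bond orders sum to 2 (valence 4) → 2 H
Total hydrogens: 6.

6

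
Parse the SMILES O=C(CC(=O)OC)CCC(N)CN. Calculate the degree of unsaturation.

2

Degree of unsaturation = (number of rings) + (number of π bonds).
Ring closures in the SMILES: 0.
π bonds: 2 double bonds (each 1 DoU) → 2 DoU from unsaturation.
Total DoU = 0 + 2 = 2.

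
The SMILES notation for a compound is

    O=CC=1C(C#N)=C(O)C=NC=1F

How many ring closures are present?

In SMILES, each pair of matching ring-closure digits denotes one ring-closing bond; the number of such bonds equals the number of independent rings.
Ring-closure bonds here: 1.

1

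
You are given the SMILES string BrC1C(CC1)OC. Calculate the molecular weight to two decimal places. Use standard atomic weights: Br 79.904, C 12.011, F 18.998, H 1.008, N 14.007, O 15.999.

First, the molecular formula is C5H9BrO (counting implicit H from valence).
  Br: 1 × 79.904 = 79.904
  C: 5 × 12.011 = 60.055
  H: 9 × 1.008 = 9.072
  O: 1 × 15.999 = 15.999
Sum: 1×79.904 + 5×12.011 + 9×1.008 + 1×15.999 = 165.030 → 165.03 g/mol.

165.03 g/mol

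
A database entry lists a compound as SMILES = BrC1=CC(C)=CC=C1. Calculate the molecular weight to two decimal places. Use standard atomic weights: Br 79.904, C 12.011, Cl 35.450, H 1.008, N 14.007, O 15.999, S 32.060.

171.04 g/mol

First, the molecular formula is C7H7Br (counting implicit H from valence).
  Br: 1 × 79.904 = 79.904
  C: 7 × 12.011 = 84.077
  H: 7 × 1.008 = 7.056
Sum: 1×79.904 + 7×12.011 + 7×1.008 = 171.037 → 171.04 g/mol.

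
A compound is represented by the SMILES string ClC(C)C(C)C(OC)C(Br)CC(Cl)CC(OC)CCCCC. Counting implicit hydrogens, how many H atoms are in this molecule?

Walk through each heavy atom and fill implicit hydrogens from standard valence (C 4, N 3, O 2, S 2, halogen 1):
  atom 1: Cl (halogen, monovalent) → 0 H
  atom 2: C, bond orders sum to 3 (valence 4) → 1 H
  atom 3: C, bond orders sum to 1 (valence 4) → 3 H
  atom 4: C, bond orders sum to 3 (valence 4) → 1 H
  atom 5: C, bond orders sum to 1 (valence 4) → 3 H
  atom 6: C, bond orders sum to 3 (valence 4) → 1 H
  atom 7: O, bond orders sum to 2 (valence 2) → 0 H
  atom 8: C, bond orders sum to 1 (valence 4) → 3 H
  atom 9: C, bond orders sum to 3 (valence 4) → 1 H
  atom 10: Br (halogen, monovalent) → 0 H
  atom 11: C, bond orders sum to 2 (valence 4) → 2 H
  atom 12: C, bond orders sum to 3 (valence 4) → 1 H
  atom 13: Cl (halogen, monovalent) → 0 H
  atom 14: C, bond orders sum to 2 (valence 4) → 2 H
  atom 15: C, bond orders sum to 3 (valence 4) → 1 H
  atom 16: O, bond orders sum to 2 (valence 2) → 0 H
  atom 17: C, bond orders sum to 1 (valence 4) → 3 H
  atom 18: C, bond orders sum to 2 (valence 4) → 2 H
  atom 19: C, bond orders sum to 2 (valence 4) → 2 H
  atom 20: C, bond orders sum to 2 (valence 4) → 2 H
  atom 21: C, bond orders sum to 2 (valence 4) → 2 H
  atom 22: C, bond orders sum to 1 (valence 4) → 3 H
Total hydrogens: 33.

33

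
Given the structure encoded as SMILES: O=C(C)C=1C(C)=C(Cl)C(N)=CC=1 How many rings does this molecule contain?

1

In SMILES, each pair of matching ring-closure digits denotes one ring-closing bond; the number of such bonds equals the number of independent rings.
Ring-closure bonds here: 1.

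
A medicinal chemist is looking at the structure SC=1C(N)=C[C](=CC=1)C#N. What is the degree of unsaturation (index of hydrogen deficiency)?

Molecular formula: C7H6N2S.
DoU = (2C + 2 + N − H − X) / 2, where X is the halogen count and O/S are ignored.
    = (2·7 + 2 + 2 − 6 − 0) / 2 = 12 / 2 = 6.

6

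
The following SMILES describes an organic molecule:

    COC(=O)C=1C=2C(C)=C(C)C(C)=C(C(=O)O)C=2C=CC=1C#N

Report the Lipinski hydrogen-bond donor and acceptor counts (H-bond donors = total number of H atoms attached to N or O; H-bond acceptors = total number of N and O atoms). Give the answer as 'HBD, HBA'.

Donors: find every N or O and count the H atoms it carries.
  atom 2 (O): bond orders sum to 2 → 0 H
  atom 4 (O): bond orders sum to 2 → 0 H
  atom 15 (O): bond orders sum to 2 → 0 H
  atom 16 (O): bond orders sum to 1 → 1 H
  atom 22 (N): bond orders sum to 3 → 0 H
Lipinski HBD = 1.
Acceptors: N atoms = 1, O atoms = 4 → HBA = 5.

1, 5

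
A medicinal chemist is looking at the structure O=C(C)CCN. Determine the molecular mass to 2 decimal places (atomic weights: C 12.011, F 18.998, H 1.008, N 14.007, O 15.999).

87.12 g/mol

First, the molecular formula is C4H9NO (counting implicit H from valence).
  C: 4 × 12.011 = 48.044
  H: 9 × 1.008 = 9.072
  N: 1 × 14.007 = 14.007
  O: 1 × 15.999 = 15.999
Sum: 4×12.011 + 9×1.008 + 1×14.007 + 1×15.999 = 87.122 → 87.12 g/mol.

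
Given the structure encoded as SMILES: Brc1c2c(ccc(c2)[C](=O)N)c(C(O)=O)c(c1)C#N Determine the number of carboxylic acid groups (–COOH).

The carboxylic acid motif appears at heavy-atom position 13 in the SMILES.
Other groups present: 1 amide, 1 nitrile.
Carboxylic acid count: 1.

1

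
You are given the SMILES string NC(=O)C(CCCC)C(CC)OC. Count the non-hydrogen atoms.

Every atom symbol written in the SMILES (organic subset) is one heavy atom; implicit H are not written.
Heavy atoms by element → C:10, N:1, O:2.
Total: 13.

13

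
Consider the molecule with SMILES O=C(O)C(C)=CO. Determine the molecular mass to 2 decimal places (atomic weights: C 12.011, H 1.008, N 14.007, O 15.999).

First, the molecular formula is C4H6O3 (counting implicit H from valence).
  C: 4 × 12.011 = 48.044
  H: 6 × 1.008 = 6.048
  O: 3 × 15.999 = 47.997
Sum: 4×12.011 + 6×1.008 + 3×15.999 = 102.089 → 102.09 g/mol.

102.09 g/mol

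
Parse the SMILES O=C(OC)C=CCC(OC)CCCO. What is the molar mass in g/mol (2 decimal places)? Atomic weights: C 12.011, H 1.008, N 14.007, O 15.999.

First, the molecular formula is C10H18O4 (counting implicit H from valence).
  C: 10 × 12.011 = 120.110
  H: 18 × 1.008 = 18.144
  O: 4 × 15.999 = 63.996
Sum: 10×12.011 + 18×1.008 + 4×15.999 = 202.250 → 202.25 g/mol.

202.25 g/mol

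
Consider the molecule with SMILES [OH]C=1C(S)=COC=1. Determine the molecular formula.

Walk through each heavy atom and fill implicit hydrogens from standard valence (C 4, N 3, O 2, S 2, halogen 1):
  atom 1: O with explicit H count 1
  atom 2: C, bond orders sum to 4 (valence 4) → 0 H
  atom 3: C, bond orders sum to 4 (valence 4) → 0 H
  atom 4: S, bond orders sum to 1 (valence 2) → 1 H
  atom 5: C, bond orders sum to 3 (valence 4) → 1 H
  atom 6: O, bond orders sum to 2 (valence 2) → 0 H
  atom 7: C, bond orders sum to 3 (valence 4) → 1 H
Totals → C:4, H:4, O:2, S:1.
In Hill order: C4H4O2S.

C4H4O2S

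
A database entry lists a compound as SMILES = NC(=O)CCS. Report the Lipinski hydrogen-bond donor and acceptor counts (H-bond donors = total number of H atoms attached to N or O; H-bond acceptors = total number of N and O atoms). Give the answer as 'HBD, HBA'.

2, 2

Donors: find every N or O and count the H atoms it carries.
  atom 1 (N): bond orders sum to 1 → 2 H
  atom 3 (O): bond orders sum to 2 → 0 H
Lipinski HBD = 2.
Acceptors: N atoms = 1, O atoms = 1 → HBA = 2.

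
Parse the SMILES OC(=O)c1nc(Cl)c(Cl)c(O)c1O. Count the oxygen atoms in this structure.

4

Scan the SMILES for O atoms (remember two-letter symbols like Cl and Br are single atoms).
Oxygen count: 4.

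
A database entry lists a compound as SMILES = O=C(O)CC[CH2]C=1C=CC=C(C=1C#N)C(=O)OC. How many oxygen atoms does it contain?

4

Scan the SMILES for O atoms (remember two-letter symbols like Cl and Br are single atoms).
Oxygen count: 4.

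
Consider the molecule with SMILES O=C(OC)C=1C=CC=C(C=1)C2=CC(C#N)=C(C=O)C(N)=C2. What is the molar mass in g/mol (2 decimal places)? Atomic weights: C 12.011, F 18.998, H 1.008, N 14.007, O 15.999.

First, the molecular formula is C16H12N2O3 (counting implicit H from valence).
  C: 16 × 12.011 = 192.176
  H: 12 × 1.008 = 12.096
  N: 2 × 14.007 = 28.014
  O: 3 × 15.999 = 47.997
Sum: 16×12.011 + 12×1.008 + 2×14.007 + 3×15.999 = 280.283 → 280.28 g/mol.

280.28 g/mol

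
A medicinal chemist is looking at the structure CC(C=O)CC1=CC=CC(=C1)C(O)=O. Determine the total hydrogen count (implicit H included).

12

Walk through each heavy atom and fill implicit hydrogens from standard valence (C 4, N 3, O 2, S 2, halogen 1):
  atom 1: C, bond orders sum to 1 (valence 4) → 3 H
  atom 2: C, bond orders sum to 3 (valence 4) → 1 H
  atom 3: C, bond orders sum to 3 (valence 4) → 1 H
  atom 4: O, bond orders sum to 2 (valence 2) → 0 H
  atom 5: C, bond orders sum to 2 (valence 4) → 2 H
  atom 6: C, bond orders sum to 4 (valence 4) → 0 H
  atom 7: C, bond orders sum to 3 (valence 4) → 1 H
  atom 8: C, bond orders sum to 3 (valence 4) → 1 H
  atom 9: C, bond orders sum to 3 (valence 4) → 1 H
  atom 10: C, bond orders sum to 4 (valence 4) → 0 H
  atom 11: C, bond orders sum to 3 (valence 4) → 1 H
  atom 12: C, bond orders sum to 4 (valence 4) → 0 H
  atom 13: O, bond orders sum to 1 (valence 2) → 1 H
  atom 14: O, bond orders sum to 2 (valence 2) → 0 H
Total hydrogens: 12.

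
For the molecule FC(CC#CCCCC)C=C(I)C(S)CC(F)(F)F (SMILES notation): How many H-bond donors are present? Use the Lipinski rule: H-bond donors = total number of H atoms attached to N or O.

0

Donors: find every N or O and count the H atoms it carries.
  (no N or O atoms present)
Lipinski HBD = 0.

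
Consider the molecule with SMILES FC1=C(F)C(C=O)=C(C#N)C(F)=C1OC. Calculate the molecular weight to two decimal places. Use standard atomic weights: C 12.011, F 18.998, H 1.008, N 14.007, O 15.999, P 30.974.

215.13 g/mol

First, the molecular formula is C9H4F3NO2 (counting implicit H from valence).
  C: 9 × 12.011 = 108.099
  F: 3 × 18.998 = 56.994
  H: 4 × 1.008 = 4.032
  N: 1 × 14.007 = 14.007
  O: 2 × 15.999 = 31.998
Sum: 9×12.011 + 3×18.998 + 4×1.008 + 1×14.007 + 2×15.999 = 215.130 → 215.13 g/mol.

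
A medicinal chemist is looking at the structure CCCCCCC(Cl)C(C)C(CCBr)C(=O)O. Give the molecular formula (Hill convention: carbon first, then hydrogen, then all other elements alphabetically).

C13H24BrClO2

Walk through each heavy atom and fill implicit hydrogens from standard valence (C 4, N 3, O 2, S 2, halogen 1):
  atom 1: C, bond orders sum to 1 (valence 4) → 3 H
  atom 2: C, bond orders sum to 2 (valence 4) → 2 H
  atom 3: C, bond orders sum to 2 (valence 4) → 2 H
  atom 4: C, bond orders sum to 2 (valence 4) → 2 H
  atom 5: C, bond orders sum to 2 (valence 4) → 2 H
  atom 6: C, bond orders sum to 2 (valence 4) → 2 H
  atom 7: C, bond orders sum to 3 (valence 4) → 1 H
  atom 8: Cl (halogen, monovalent) → 0 H
  atom 9: C, bond orders sum to 3 (valence 4) → 1 H
  atom 10: C, bond orders sum to 1 (valence 4) → 3 H
  atom 11: C, bond orders sum to 3 (valence 4) → 1 H
  atom 12: C, bond orders sum to 2 (valence 4) → 2 H
  atom 13: C, bond orders sum to 2 (valence 4) → 2 H
  atom 14: Br (halogen, monovalent) → 0 H
  atom 15: C, bond orders sum to 4 (valence 4) → 0 H
  atom 16: O, bond orders sum to 2 (valence 2) → 0 H
  atom 17: O, bond orders sum to 1 (valence 2) → 1 H
Totals → C:13, H:24, Br:1, Cl:1, O:2.
In Hill order: C13H24BrClO2.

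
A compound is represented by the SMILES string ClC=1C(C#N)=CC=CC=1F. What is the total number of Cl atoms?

Scan the SMILES for Cl atoms (remember two-letter symbols like Cl and Br are single atoms).
Chlorine count: 1.

1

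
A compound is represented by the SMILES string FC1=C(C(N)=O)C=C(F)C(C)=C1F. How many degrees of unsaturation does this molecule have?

5

Degree of unsaturation = (number of rings) + (number of π bonds).
Ring closures in the SMILES: 1.
π bonds: 4 double bonds (each 1 DoU) → 4 DoU from unsaturation.
Total DoU = 1 + 4 = 5.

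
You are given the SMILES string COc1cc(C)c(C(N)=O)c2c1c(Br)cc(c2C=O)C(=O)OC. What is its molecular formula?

C16H14BrNO5

Walk through each heavy atom and fill implicit hydrogens from standard valence (C 4, N 3, O 2, S 2, halogen 1); for lowercase aromatic atoms, an aromatic c carries 1 H when it has two neighbours and 0 H with three, and aromatic n carries 0 H:
  atom 1: C, bond orders sum to 1 (valence 4) → 3 H
  atom 2: O, bond orders sum to 2 (valence 2) → 0 H
  atom 3: aromatic c, 3 neighbours → 0 H
  atom 4: aromatic c, 2 neighbours → 1 H
  atom 5: aromatic c, 3 neighbours → 0 H
  atom 6: C, bond orders sum to 1 (valence 4) → 3 H
  atom 7: aromatic c, 3 neighbours → 0 H
  atom 8: C, bond orders sum to 4 (valence 4) → 0 H
  atom 9: N, bond orders sum to 1 (valence 3) → 2 H
  atom 10: O, bond orders sum to 2 (valence 2) → 0 H
  atom 11: aromatic c, 3 neighbours → 0 H
  atom 12: aromatic c, 3 neighbours → 0 H
  atom 13: aromatic c, 3 neighbours → 0 H
  atom 14: Br (halogen, monovalent) → 0 H
  atom 15: aromatic c, 2 neighbours → 1 H
  atom 16: aromatic c, 3 neighbours → 0 H
  atom 17: aromatic c, 3 neighbours → 0 H
  atom 18: C, bond orders sum to 3 (valence 4) → 1 H
  atom 19: O, bond orders sum to 2 (valence 2) → 0 H
  atom 20: C, bond orders sum to 4 (valence 4) → 0 H
  atom 21: O, bond orders sum to 2 (valence 2) → 0 H
  atom 22: O, bond orders sum to 2 (valence 2) → 0 H
  atom 23: C, bond orders sum to 1 (valence 4) → 3 H
Totals → C:16, H:14, Br:1, N:1, O:5.
In Hill order: C16H14BrNO5.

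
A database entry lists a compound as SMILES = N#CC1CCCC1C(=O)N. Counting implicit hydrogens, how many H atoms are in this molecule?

Walk through each heavy atom and fill implicit hydrogens from standard valence (C 4, N 3, O 2, S 2, halogen 1):
  atom 1: N, bond orders sum to 3 (valence 3) → 0 H
  atom 2: C, bond orders sum to 4 (valence 4) → 0 H
  atom 3: C, bond orders sum to 3 (valence 4) → 1 H
  atom 4: C, bond orders sum to 2 (valence 4) → 2 H
  atom 5: C, bond orders sum to 2 (valence 4) → 2 H
  atom 6: C, bond orders sum to 2 (valence 4) → 2 H
  atom 7: C, bond orders sum to 3 (valence 4) → 1 H
  atom 8: C, bond orders sum to 4 (valence 4) → 0 H
  atom 9: O, bond orders sum to 2 (valence 2) → 0 H
  atom 10: N, bond orders sum to 1 (valence 3) → 2 H
Total hydrogens: 10.

10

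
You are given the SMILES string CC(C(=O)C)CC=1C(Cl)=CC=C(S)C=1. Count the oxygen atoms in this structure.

1

Scan the SMILES for O atoms (remember two-letter symbols like Cl and Br are single atoms).
Oxygen count: 1.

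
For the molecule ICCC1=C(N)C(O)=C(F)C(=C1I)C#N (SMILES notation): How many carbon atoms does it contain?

9

Count every carbon token in the SMILES (each C, including those in ring-closure positions and inside branches).
Carbon count: 9.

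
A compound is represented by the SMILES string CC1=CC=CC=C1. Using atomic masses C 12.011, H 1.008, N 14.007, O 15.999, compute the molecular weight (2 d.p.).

First, the molecular formula is C7H8 (counting implicit H from valence).
  C: 7 × 12.011 = 84.077
  H: 8 × 1.008 = 8.064
Sum: 7×12.011 + 8×1.008 = 92.141 → 92.14 g/mol.

92.14 g/mol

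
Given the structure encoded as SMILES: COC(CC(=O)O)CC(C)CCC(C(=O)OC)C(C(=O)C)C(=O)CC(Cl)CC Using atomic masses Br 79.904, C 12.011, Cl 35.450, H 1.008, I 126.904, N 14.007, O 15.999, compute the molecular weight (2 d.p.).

420.93 g/mol

First, the molecular formula is C20H33ClO7 (counting implicit H from valence).
  C: 20 × 12.011 = 240.220
  Cl: 1 × 35.450 = 35.450
  H: 33 × 1.008 = 33.264
  O: 7 × 15.999 = 111.993
Sum: 20×12.011 + 1×35.450 + 33×1.008 + 7×15.999 = 420.927 → 420.93 g/mol.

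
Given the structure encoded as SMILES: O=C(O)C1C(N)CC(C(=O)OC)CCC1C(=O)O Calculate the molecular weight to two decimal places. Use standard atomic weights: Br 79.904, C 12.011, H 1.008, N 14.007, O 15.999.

259.26 g/mol

First, the molecular formula is C11H17NO6 (counting implicit H from valence).
  C: 11 × 12.011 = 132.121
  H: 17 × 1.008 = 17.136
  N: 1 × 14.007 = 14.007
  O: 6 × 15.999 = 95.994
Sum: 11×12.011 + 17×1.008 + 1×14.007 + 6×15.999 = 259.258 → 259.26 g/mol.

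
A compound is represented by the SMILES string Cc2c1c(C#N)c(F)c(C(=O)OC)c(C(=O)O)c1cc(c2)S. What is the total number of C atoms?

15

Count every carbon token in the SMILES (each C, including those in ring-closure positions and inside branches).
Carbon count: 15.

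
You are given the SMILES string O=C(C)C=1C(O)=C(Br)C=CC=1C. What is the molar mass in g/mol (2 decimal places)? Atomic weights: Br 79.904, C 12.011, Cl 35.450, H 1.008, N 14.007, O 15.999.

First, the molecular formula is C9H9BrO2 (counting implicit H from valence).
  Br: 1 × 79.904 = 79.904
  C: 9 × 12.011 = 108.099
  H: 9 × 1.008 = 9.072
  O: 2 × 15.999 = 31.998
Sum: 1×79.904 + 9×12.011 + 9×1.008 + 2×15.999 = 229.073 → 229.07 g/mol.

229.07 g/mol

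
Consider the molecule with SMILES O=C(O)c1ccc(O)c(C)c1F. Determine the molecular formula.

Walk through each heavy atom and fill implicit hydrogens from standard valence (C 4, N 3, O 2, S 2, halogen 1); for lowercase aromatic atoms, an aromatic c carries 1 H when it has two neighbours and 0 H with three, and aromatic n carries 0 H:
  atom 1: O, bond orders sum to 2 (valence 2) → 0 H
  atom 2: C, bond orders sum to 4 (valence 4) → 0 H
  atom 3: O, bond orders sum to 1 (valence 2) → 1 H
  atom 4: aromatic c, 3 neighbours → 0 H
  atom 5: aromatic c, 2 neighbours → 1 H
  atom 6: aromatic c, 2 neighbours → 1 H
  atom 7: aromatic c, 3 neighbours → 0 H
  atom 8: O, bond orders sum to 1 (valence 2) → 1 H
  atom 9: aromatic c, 3 neighbours → 0 H
  atom 10: C, bond orders sum to 1 (valence 4) → 3 H
  atom 11: aromatic c, 3 neighbours → 0 H
  atom 12: F (halogen, monovalent) → 0 H
Totals → C:8, H:7, F:1, O:3.
In Hill order: C8H7FO3.

C8H7FO3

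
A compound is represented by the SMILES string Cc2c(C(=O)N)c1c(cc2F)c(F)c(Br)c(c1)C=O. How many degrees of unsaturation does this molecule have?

9

Molecular formula: C13H8BrF2NO2.
DoU = (2C + 2 + N − H − X) / 2, where X is the halogen count and O/S are ignored.
    = (2·13 + 2 + 1 − 8 − 3) / 2 = 18 / 2 = 9.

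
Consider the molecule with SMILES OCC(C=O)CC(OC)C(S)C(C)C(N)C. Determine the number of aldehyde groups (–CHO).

1

The aldehyde motif appears at heavy-atom position 4 in the SMILES.
Other groups present: 1 ether, 1 hydroxyl, 1 primary amine, 1 thiol.
Aldehyde count: 1.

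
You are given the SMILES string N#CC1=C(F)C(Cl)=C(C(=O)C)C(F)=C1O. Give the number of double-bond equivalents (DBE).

Degree of unsaturation = (number of rings) + (number of π bonds).
Ring closures in the SMILES: 1.
π bonds: 4 double bonds (each 1 DoU), 1 triple bond (each 2 DoU) → 6 DoU from unsaturation.
Total DoU = 1 + 6 = 7.

7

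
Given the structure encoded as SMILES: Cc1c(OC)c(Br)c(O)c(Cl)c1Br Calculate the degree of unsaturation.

Molecular formula: C8H7Br2ClO2.
DoU = (2C + 2 + N − H − X) / 2, where X is the halogen count and O/S are ignored.
    = (2·8 + 2 + 0 − 7 − 3) / 2 = 8 / 2 = 4.

4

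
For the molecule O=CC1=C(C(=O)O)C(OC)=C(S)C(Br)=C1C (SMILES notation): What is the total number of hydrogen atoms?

9

Walk through each heavy atom and fill implicit hydrogens from standard valence (C 4, N 3, O 2, S 2, halogen 1):
  atom 1: O, bond orders sum to 2 (valence 2) → 0 H
  atom 2: C, bond orders sum to 3 (valence 4) → 1 H
  atom 3: C, bond orders sum to 4 (valence 4) → 0 H
  atom 4: C, bond orders sum to 4 (valence 4) → 0 H
  atom 5: C, bond orders sum to 4 (valence 4) → 0 H
  atom 6: O, bond orders sum to 2 (valence 2) → 0 H
  atom 7: O, bond orders sum to 1 (valence 2) → 1 H
  atom 8: C, bond orders sum to 4 (valence 4) → 0 H
  atom 9: O, bond orders sum to 2 (valence 2) → 0 H
  atom 10: C, bond orders sum to 1 (valence 4) → 3 H
  atom 11: C, bond orders sum to 4 (valence 4) → 0 H
  atom 12: S, bond orders sum to 1 (valence 2) → 1 H
  atom 13: C, bond orders sum to 4 (valence 4) → 0 H
  atom 14: Br (halogen, monovalent) → 0 H
  atom 15: C, bond orders sum to 4 (valence 4) → 0 H
  atom 16: C, bond orders sum to 1 (valence 4) → 3 H
Total hydrogens: 9.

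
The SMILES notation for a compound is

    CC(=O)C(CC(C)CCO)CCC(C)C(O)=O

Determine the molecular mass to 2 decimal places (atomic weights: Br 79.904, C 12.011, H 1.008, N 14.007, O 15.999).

First, the molecular formula is C13H24O4 (counting implicit H from valence).
  C: 13 × 12.011 = 156.143
  H: 24 × 1.008 = 24.192
  O: 4 × 15.999 = 63.996
Sum: 13×12.011 + 24×1.008 + 4×15.999 = 244.331 → 244.33 g/mol.

244.33 g/mol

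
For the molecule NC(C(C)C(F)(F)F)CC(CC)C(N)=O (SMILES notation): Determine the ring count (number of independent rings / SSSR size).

In SMILES, each pair of matching ring-closure digits denotes one ring-closing bond; the number of such bonds equals the number of independent rings.
Ring-closure bonds here: 0.

0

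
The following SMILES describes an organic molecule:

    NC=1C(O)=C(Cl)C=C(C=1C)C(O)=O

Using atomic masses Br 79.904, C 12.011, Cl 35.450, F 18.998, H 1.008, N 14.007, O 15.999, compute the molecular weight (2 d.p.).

First, the molecular formula is C8H8ClNO3 (counting implicit H from valence).
  C: 8 × 12.011 = 96.088
  Cl: 1 × 35.450 = 35.450
  H: 8 × 1.008 = 8.064
  N: 1 × 14.007 = 14.007
  O: 3 × 15.999 = 47.997
Sum: 8×12.011 + 1×35.450 + 8×1.008 + 1×14.007 + 3×15.999 = 201.606 → 201.61 g/mol.

201.61 g/mol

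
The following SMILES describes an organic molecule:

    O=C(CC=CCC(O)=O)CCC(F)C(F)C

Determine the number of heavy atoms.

Every atom symbol written in the SMILES (organic subset) is one heavy atom; implicit H are not written.
Heavy atoms by element → C:11, F:2, O:3.
Total: 16.

16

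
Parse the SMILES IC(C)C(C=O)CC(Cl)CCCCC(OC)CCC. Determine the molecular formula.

Walk through each heavy atom and fill implicit hydrogens from standard valence (C 4, N 3, O 2, S 2, halogen 1):
  atom 1: I (halogen, monovalent) → 0 H
  atom 2: C, bond orders sum to 3 (valence 4) → 1 H
  atom 3: C, bond orders sum to 1 (valence 4) → 3 H
  atom 4: C, bond orders sum to 3 (valence 4) → 1 H
  atom 5: C, bond orders sum to 3 (valence 4) → 1 H
  atom 6: O, bond orders sum to 2 (valence 2) → 0 H
  atom 7: C, bond orders sum to 2 (valence 4) → 2 H
  atom 8: C, bond orders sum to 3 (valence 4) → 1 H
  atom 9: Cl (halogen, monovalent) → 0 H
  atom 10: C, bond orders sum to 2 (valence 4) → 2 H
  atom 11: C, bond orders sum to 2 (valence 4) → 2 H
  atom 12: C, bond orders sum to 2 (valence 4) → 2 H
  atom 13: C, bond orders sum to 2 (valence 4) → 2 H
  atom 14: C, bond orders sum to 3 (valence 4) → 1 H
  atom 15: O, bond orders sum to 2 (valence 2) → 0 H
  atom 16: C, bond orders sum to 1 (valence 4) → 3 H
  atom 17: C, bond orders sum to 2 (valence 4) → 2 H
  atom 18: C, bond orders sum to 2 (valence 4) → 2 H
  atom 19: C, bond orders sum to 1 (valence 4) → 3 H
Totals → C:15, H:28, Cl:1, I:1, O:2.

C15H28ClIO2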